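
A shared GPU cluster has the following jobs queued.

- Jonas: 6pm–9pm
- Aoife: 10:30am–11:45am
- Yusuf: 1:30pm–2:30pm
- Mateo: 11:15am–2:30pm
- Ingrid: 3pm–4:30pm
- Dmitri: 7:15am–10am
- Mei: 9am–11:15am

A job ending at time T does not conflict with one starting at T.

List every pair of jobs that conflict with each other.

Sorted by start: Dmitri, Mei, Aoife, Mateo, Yusuf, Ingrid, Jonas.
Mei starts before Dmitri ends → Dmitri and Mei overlap.
Aoife starts after Dmitri ends — done with Dmitri.
Aoife starts before Mei ends → Mei and Aoife overlap.
Mateo starts exactly when Mei ends (back-to-back, no overlap) — done with Mei.
Mateo starts before Aoife ends → Aoife and Mateo overlap.
Yusuf starts after Aoife ends — done with Aoife.
Yusuf starts before Mateo ends → Mateo and Yusuf overlap.
Ingrid starts after Mateo ends — done with Mateo.
Ingrid starts after Yusuf ends — done with Yusuf.
Jonas starts after Ingrid ends.

Aoife & Mateo, Aoife & Mei, Dmitri & Mei, Mateo & Yusuf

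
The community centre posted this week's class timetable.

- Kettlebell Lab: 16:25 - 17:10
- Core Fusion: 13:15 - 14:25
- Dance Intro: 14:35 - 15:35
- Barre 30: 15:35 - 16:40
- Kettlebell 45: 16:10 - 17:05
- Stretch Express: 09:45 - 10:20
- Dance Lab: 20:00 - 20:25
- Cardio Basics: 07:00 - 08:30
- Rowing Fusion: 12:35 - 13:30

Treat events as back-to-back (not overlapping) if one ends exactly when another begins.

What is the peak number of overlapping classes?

Walk through starts and ends in time order (an end at T is processed before a start at T):
07:00 start Cardio Basics → 1
08:30 end Cardio Basics → 0
09:45 start Stretch Express → 1
10:20 end Stretch Express → 0
12:35 start Rowing Fusion → 1
13:15 start Core Fusion → 2
13:30 end Rowing Fusion → 1
14:25 end Core Fusion → 0
14:35 start Dance Intro → 1
15:35 end Dance Intro → 0
15:35 start Barre 30 → 1
16:10 start Kettlebell 45 → 2
16:25 start Kettlebell Lab → 3
16:40 end Barre 30 → 2
17:05 end Kettlebell 45 → 1
17:10 end Kettlebell Lab → 0
20:00 start Dance Lab → 1
20:25 end Dance Lab → 0
Peak is 3, at 16:25 (Barre 30, Kettlebell 45, Kettlebell Lab).

3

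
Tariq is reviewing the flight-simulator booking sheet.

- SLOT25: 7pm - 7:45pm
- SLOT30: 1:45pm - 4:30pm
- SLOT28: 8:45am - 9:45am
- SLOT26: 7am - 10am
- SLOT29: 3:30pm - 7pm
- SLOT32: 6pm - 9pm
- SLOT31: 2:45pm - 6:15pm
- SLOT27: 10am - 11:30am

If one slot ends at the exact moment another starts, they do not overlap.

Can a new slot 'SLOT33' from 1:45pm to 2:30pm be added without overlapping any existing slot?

SLOT26: ends 10am at or before SLOT33 starts 1:45pm → clear.
SLOT28: ends 9:45am at or before SLOT33 starts 1:45pm → clear.
SLOT27: ends 11:30am at or before SLOT33 starts 1:45pm → clear.
SLOT30: starts 1:45pm before SLOT33 ends 2:30pm, and ends 4:30pm after SLOT33 starts 1:45pm → overlap.
SLOT31: starts 2:45pm at or after SLOT33 ends 2:30pm → clear.
SLOT29: starts 3:30pm at or after SLOT33 ends 2:30pm → clear.
SLOT32: starts 6pm at or after SLOT33 ends 2:30pm → clear.
SLOT25: starts 7pm at or after SLOT33 ends 2:30pm → clear.
SLOT33 overlaps SLOT30.

No — it overlaps SLOT30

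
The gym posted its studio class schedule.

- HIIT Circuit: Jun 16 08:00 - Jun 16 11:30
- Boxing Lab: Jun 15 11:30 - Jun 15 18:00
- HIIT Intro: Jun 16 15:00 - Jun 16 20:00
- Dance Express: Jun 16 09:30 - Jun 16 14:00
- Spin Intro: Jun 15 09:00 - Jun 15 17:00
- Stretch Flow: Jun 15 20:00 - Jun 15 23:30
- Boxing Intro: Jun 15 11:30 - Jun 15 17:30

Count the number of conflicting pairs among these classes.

Two intervals overlap when each starts before the other ends.
Sorted by start: Spin Intro, Boxing Lab, Boxing Intro, Stretch Flow, HIIT Circuit, Dance Express, HIIT Intro.
Boxing Lab starts before Spin Intro ends → Spin Intro and Boxing Lab overlap.
Boxing Intro starts before Spin Intro ends → Spin Intro and Boxing Intro overlap.
Stretch Flow starts after Spin Intro ends, so Spin Intro has no further overlaps.
Boxing Intro starts before Boxing Lab ends → Boxing Lab and Boxing Intro overlap.
Stretch Flow starts after Boxing Lab ends, so Boxing Lab has no further overlaps.
Stretch Flow starts after Boxing Intro ends, so Boxing Intro has no further overlaps.
HIIT Circuit starts after Stretch Flow ends, so Stretch Flow has no further overlaps.
Dance Express starts before HIIT Circuit ends → HIIT Circuit and Dance Express overlap.
HIIT Intro starts after HIIT Circuit ends.
HIIT Intro starts after Dance Express ends.
Overlapping pairs: Boxing Intro & Boxing Lab, Boxing Intro & Spin Intro, Boxing Lab & Spin Intro, Dance Express & HIIT Circuit — 4 in total.

4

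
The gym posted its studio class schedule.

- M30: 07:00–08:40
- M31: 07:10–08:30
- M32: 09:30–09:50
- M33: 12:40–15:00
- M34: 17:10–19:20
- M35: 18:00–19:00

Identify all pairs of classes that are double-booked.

Sorted by start: M30, M31, M32, M33, M34, M35.
M31 starts before M30 ends → M30 and M31 overlap.
M32 starts after M30 ends, so M30 has no further overlaps.
M32 starts after M31 ends, so M31 has no further overlaps.
M33 starts after M32 ends, so M32 has no further overlaps.
M34 starts after M33 ends, so M33 has no further overlaps.
M35 starts before M34 ends → M34 and M35 overlap.

M30 & M31, M34 & M35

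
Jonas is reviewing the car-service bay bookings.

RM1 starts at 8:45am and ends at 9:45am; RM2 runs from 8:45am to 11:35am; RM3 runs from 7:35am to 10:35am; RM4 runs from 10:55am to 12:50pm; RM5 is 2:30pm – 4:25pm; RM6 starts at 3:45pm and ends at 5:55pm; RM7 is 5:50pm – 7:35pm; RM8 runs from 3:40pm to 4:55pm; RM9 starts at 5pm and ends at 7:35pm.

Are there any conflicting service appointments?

Yes

Sorted by start: RM3, RM1, RM2, RM4, RM5, RM8, RM6, RM9, RM7.
RM1 starts before RM3 ends → RM3 and RM1 overlap.
That's a conflict, so the schedule is not conflict-free.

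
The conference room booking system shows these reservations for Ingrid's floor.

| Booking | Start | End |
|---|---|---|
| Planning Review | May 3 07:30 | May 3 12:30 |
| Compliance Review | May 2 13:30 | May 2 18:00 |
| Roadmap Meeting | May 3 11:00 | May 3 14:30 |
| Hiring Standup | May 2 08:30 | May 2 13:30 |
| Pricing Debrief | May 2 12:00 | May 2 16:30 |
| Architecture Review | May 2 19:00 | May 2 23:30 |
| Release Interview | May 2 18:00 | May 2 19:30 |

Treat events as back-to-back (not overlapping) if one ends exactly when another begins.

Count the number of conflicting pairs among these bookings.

4

Two intervals overlap when each starts before the other ends.
Sorted by start: Hiring Standup, Pricing Debrief, Compliance Review, Release Interview, Architecture Review, Planning Review, Roadmap Meeting.
Pricing Debrief starts before Hiring Standup ends → Hiring Standup and Pricing Debrief overlap.
Compliance Review starts exactly when Hiring Standup ends (back-to-back, no overlap); Hiring Standup is clear from here.
Compliance Review starts before Pricing Debrief ends → Pricing Debrief and Compliance Review overlap.
Release Interview starts after Pricing Debrief ends; Pricing Debrief is clear from here.
Release Interview starts exactly when Compliance Review ends (back-to-back, no overlap); Compliance Review is clear from here.
Architecture Review starts before Release Interview ends → Release Interview and Architecture Review overlap.
Planning Review starts after Release Interview ends; Release Interview is clear from here.
Planning Review starts after Architecture Review ends; Architecture Review is clear from here.
Roadmap Meeting starts before Planning Review ends → Planning Review and Roadmap Meeting overlap.
Overlapping pairs: Architecture Review & Release Interview, Compliance Review & Pricing Debrief, Hiring Standup & Pricing Debrief, Planning Review & Roadmap Meeting — 4 in total.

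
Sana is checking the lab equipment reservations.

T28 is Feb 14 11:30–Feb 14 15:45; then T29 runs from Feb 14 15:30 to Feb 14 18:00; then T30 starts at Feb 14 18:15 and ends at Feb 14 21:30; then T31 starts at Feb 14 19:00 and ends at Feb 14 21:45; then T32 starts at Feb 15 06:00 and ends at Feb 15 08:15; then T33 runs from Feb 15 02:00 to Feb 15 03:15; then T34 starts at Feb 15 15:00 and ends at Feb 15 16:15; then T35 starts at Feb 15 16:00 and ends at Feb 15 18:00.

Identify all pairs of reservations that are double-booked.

T28 & T29, T30 & T31, T34 & T35

Sorted by start: T28, T29, T30, T31, T33, T32, T34, T35.
T29 starts before T28 ends → T28 and T29 overlap.
T30 starts after T28 ends, so nothing later overlaps T28 either.
T30 starts after T29 ends, so nothing later overlaps T29 either.
T31 starts before T30 ends → T30 and T31 overlap.
T33 starts after T30 ends, so nothing later overlaps T30 either.
T33 starts after T31 ends, so nothing later overlaps T31 either.
T32 starts after T33 ends, so nothing later overlaps T33 either.
T34 starts after T32 ends, so nothing later overlaps T32 either.
T35 starts before T34 ends → T34 and T35 overlap.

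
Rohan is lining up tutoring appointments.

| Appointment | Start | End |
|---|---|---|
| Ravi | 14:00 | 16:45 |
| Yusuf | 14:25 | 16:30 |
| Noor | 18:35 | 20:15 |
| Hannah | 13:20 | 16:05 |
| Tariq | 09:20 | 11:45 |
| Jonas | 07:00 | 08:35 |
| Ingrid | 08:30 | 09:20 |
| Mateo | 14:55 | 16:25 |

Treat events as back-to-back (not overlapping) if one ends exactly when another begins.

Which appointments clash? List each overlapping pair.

Hannah & Mateo, Hannah & Ravi, Hannah & Yusuf, Ingrid & Jonas, Mateo & Ravi, Mateo & Yusuf, Ravi & Yusuf

Two intervals overlap when each starts before the other ends.
Sorted by start: Jonas, Ingrid, Tariq, Hannah, Ravi, Yusuf, Mateo, Noor.
Ingrid starts before Jonas ends → Jonas and Ingrid overlap.
Tariq starts after Jonas ends, so Jonas has no further overlaps.
Tariq starts exactly when Ingrid ends (back-to-back, no overlap), so Ingrid has no further overlaps.
Hannah starts after Tariq ends, so Tariq has no further overlaps.
Ravi starts before Hannah ends → Hannah and Ravi overlap.
Yusuf starts before Hannah ends → Hannah and Yusuf overlap.
Mateo starts before Hannah ends → Hannah and Mateo overlap.
Noor starts after Hannah ends.
Yusuf starts before Ravi ends → Ravi and Yusuf overlap.
Mateo starts before Ravi ends → Ravi and Mateo overlap.
Noor starts after Ravi ends.
Mateo starts before Yusuf ends → Yusuf and Mateo overlap.
Noor starts after Yusuf ends.
Noor starts after Mateo ends.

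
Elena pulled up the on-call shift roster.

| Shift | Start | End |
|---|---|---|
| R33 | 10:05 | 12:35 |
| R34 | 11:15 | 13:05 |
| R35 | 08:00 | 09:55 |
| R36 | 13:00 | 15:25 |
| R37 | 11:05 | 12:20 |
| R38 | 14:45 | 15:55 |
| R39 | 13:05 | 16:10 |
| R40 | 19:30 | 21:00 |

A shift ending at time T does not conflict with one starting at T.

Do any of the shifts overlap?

Yes

Sorted by start: R35, R33, R37, R34, R36, R39, R38, R40.
R33 starts after R35 ends; R35 is clear from here.
R37 starts before R33 ends → R33 and R37 overlap.
That's a conflict, so the schedule is not conflict-free.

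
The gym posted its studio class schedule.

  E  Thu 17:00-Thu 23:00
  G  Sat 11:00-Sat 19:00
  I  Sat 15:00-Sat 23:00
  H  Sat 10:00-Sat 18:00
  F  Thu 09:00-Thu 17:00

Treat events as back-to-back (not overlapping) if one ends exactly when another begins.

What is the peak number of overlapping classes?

3

Sort all start/end points and keep a running count:
Thu 09:00 start F → 1
Thu 17:00 end F → 0
Thu 17:00 start E → 1
Thu 23:00 end E → 0
Sat 10:00 start H → 1
Sat 11:00 start G → 2
Sat 15:00 start I → 3
Sat 18:00 end H → 2
Sat 19:00 end G → 1
Sat 23:00 end I → 0
Peak is 3, at Sat 15:00 (G, H, I).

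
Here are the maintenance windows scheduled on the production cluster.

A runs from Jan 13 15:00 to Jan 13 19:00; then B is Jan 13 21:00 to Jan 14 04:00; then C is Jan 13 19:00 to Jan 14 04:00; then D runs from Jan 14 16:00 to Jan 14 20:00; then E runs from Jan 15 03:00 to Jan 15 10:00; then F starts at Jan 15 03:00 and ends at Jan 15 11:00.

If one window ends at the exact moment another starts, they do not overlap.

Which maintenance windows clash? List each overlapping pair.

Sorted by start: A, C, B, D, E, F.
C starts exactly when A ends (back-to-back, no overlap), so A has no further overlaps.
B starts before C ends → C and B overlap.
D starts after C ends, so C has no further overlaps.
D starts after B ends, so B has no further overlaps.
E starts after D ends, so D has no further overlaps.
F starts before E ends → E and F overlap.

B & C, E & F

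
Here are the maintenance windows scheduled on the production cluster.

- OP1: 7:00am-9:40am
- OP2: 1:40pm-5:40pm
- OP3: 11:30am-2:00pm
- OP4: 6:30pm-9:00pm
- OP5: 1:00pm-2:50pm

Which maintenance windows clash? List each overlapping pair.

Two intervals overlap when each starts before the other ends.
Sorted by start: OP1, OP3, OP5, OP2, OP4.
OP3 starts after OP1 ends — done with OP1.
OP5 starts before OP3 ends → OP3 and OP5 overlap.
OP2 starts before OP3 ends → OP3 and OP2 overlap.
OP4 starts after OP3 ends.
OP2 starts before OP5 ends → OP5 and OP2 overlap.
OP4 starts after OP5 ends.
OP4 starts after OP2 ends.

OP2 & OP3, OP2 & OP5, OP3 & OP5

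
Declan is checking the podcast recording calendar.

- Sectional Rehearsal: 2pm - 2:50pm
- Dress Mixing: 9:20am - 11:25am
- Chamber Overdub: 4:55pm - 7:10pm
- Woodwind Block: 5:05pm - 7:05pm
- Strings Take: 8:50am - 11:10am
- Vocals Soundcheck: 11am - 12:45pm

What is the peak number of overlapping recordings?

Sort all start/end points and keep a running count:
8:50am start Strings Take → 1
9:20am start Dress Mixing → 2
11am start Vocals Soundcheck → 3
11:10am end Strings Take → 2
11:25am end Dress Mixing → 1
12:45pm end Vocals Soundcheck → 0
2pm start Sectional Rehearsal → 1
2:50pm end Sectional Rehearsal → 0
4:55pm start Chamber Overdub → 1
5:05pm start Woodwind Block → 2
7:05pm end Woodwind Block → 1
7:10pm end Chamber Overdub → 0
Peak is 3, at 11am (Dress Mixing, Strings Take, Vocals Soundcheck).

3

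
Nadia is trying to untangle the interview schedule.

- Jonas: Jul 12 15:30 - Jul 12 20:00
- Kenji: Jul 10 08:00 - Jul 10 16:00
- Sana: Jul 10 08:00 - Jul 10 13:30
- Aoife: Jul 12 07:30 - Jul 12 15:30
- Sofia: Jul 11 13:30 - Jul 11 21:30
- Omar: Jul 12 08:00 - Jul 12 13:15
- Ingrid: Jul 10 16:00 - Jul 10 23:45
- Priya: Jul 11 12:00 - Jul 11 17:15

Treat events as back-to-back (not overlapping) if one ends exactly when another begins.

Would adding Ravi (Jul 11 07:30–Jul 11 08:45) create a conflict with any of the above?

No — it doesn't clash with anything

Sana: ends Jul 10 13:30 at or before Ravi starts Jul 11 07:30 → clear.
Kenji: ends Jul 10 16:00 at or before Ravi starts Jul 11 07:30 → clear.
Ingrid: ends Jul 10 23:45 at or before Ravi starts Jul 11 07:30 → clear.
Priya: starts Jul 11 12:00 at or after Ravi ends Jul 11 08:45 → clear.
Sofia: starts Jul 11 13:30 at or after Ravi ends Jul 11 08:45 → clear.
Aoife: starts Jul 12 07:30 at or after Ravi ends Jul 11 08:45 → clear.
Omar: starts Jul 12 08:00 at or after Ravi ends Jul 11 08:45 → clear.
Jonas: starts Jul 12 15:30 at or after Ravi ends Jul 11 08:45 → clear.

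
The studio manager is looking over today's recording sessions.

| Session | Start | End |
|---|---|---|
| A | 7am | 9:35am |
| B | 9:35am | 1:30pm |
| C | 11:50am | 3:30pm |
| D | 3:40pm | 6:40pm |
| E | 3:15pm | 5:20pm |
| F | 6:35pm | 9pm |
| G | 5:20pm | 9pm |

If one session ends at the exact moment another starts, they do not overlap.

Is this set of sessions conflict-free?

Sorted by start: A, B, C, E, D, G, F.
B starts exactly when A ends (back-to-back, no overlap); A is clear from here.
C starts before B ends → B and C overlap.
That's a conflict, so the schedule is not conflict-free.

No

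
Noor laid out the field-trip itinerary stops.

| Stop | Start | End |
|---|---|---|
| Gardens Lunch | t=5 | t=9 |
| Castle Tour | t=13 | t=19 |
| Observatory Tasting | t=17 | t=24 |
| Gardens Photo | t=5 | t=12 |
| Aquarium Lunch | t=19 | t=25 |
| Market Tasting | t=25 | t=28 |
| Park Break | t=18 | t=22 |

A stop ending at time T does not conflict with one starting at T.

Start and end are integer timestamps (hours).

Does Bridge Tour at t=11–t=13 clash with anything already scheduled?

Gardens Lunch: ends t=9 at or before Bridge Tour starts t=11 → clear.
Gardens Photo: starts t=5 before Bridge Tour ends t=13, and ends t=12 after Bridge Tour starts t=11 → overlap.
Castle Tour: starts t=13 at or after Bridge Tour ends t=13 → clear.
Observatory Tasting: starts t=17 at or after Bridge Tour ends t=13 → clear.
Park Break: starts t=18 at or after Bridge Tour ends t=13 → clear.
Aquarium Lunch: starts t=19 at or after Bridge Tour ends t=13 → clear.
Market Tasting: starts t=25 at or after Bridge Tour ends t=13 → clear.
Bridge Tour overlaps Gardens Photo.

Yes — it overlaps Gardens Photo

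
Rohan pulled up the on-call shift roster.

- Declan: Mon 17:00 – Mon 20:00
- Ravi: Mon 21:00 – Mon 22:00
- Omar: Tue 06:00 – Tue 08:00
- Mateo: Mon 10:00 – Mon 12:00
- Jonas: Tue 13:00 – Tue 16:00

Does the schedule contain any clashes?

No

Sorted by start: Mateo, Declan, Ravi, Omar, Jonas.
Declan starts after Mateo ends, so Mateo has no further overlaps.
Ravi starts after Declan ends, so Declan has no further overlaps.
Omar starts after Ravi ends, so Ravi has no further overlaps.
Jonas starts after Omar ends.
Every pair is clear; the schedule has no overlaps.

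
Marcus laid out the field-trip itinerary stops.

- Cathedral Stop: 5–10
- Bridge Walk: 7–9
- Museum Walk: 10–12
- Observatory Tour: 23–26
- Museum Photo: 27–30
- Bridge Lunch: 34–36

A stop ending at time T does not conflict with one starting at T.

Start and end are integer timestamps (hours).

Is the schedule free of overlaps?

No

Check each pair: they overlap iff neither finishes before the other starts.
Sorted by start: Cathedral Stop, Bridge Walk, Museum Walk, Observatory Tour, Museum Photo, Bridge Lunch.
Bridge Walk starts before Cathedral Stop ends → Cathedral Stop and Bridge Walk overlap.
That's a conflict, so the schedule is not conflict-free.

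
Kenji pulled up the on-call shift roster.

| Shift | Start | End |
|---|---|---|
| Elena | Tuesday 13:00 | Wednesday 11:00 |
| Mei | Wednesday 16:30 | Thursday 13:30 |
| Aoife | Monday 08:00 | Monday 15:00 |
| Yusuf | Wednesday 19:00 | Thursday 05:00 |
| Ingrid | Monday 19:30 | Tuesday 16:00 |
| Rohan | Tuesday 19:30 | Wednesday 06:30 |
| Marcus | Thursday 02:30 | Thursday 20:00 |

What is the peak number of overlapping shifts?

3

Walk through starts and ends in time order (an end at T is processed before a start at T):
Monday 08:00 start Aoife → 1
Monday 15:00 end Aoife → 0
Monday 19:30 start Ingrid → 1
Tuesday 13:00 start Elena → 2
Tuesday 16:00 end Ingrid → 1
Tuesday 19:30 start Rohan → 2
Wednesday 06:30 end Rohan → 1
Wednesday 11:00 end Elena → 0
Wednesday 16:30 start Mei → 1
Wednesday 19:00 start Yusuf → 2
Thursday 02:30 start Marcus → 3
Thursday 05:00 end Yusuf → 2
Thursday 13:30 end Mei → 1
Thursday 20:00 end Marcus → 0
Peak is 3, at Thursday 02:30 (Marcus, Mei, Yusuf).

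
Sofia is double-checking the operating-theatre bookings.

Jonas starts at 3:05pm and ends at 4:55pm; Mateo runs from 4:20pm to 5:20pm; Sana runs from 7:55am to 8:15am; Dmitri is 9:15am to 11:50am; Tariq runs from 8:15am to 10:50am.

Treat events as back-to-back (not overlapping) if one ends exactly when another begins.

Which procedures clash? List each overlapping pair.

Dmitri & Tariq, Jonas & Mateo

Sorted by start: Sana, Tariq, Dmitri, Jonas, Mateo.
Tariq starts exactly when Sana ends (back-to-back, no overlap); Sana is clear from here.
Dmitri starts before Tariq ends → Tariq and Dmitri overlap.
Jonas starts after Tariq ends; Tariq is clear from here.
Jonas starts after Dmitri ends; Dmitri is clear from here.
Mateo starts before Jonas ends → Jonas and Mateo overlap.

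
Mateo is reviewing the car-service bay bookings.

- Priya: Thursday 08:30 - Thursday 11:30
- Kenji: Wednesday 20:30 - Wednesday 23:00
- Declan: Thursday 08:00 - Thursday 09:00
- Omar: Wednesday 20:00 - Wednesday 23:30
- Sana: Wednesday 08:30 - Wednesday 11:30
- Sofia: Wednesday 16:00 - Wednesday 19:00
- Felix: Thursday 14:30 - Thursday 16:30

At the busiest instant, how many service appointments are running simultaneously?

Sweep the timeline, counting +1 at each start and −1 at each end (ends before starts at a tie):
Wednesday 08:30 start Sana → 1
Wednesday 11:30 end Sana → 0
Wednesday 16:00 start Sofia → 1
Wednesday 19:00 end Sofia → 0
Wednesday 20:00 start Omar → 1
Wednesday 20:30 start Kenji → 2
Wednesday 23:00 end Kenji → 1
Wednesday 23:30 end Omar → 0
Thursday 08:00 start Declan → 1
Thursday 08:30 start Priya → 2
Thursday 09:00 end Declan → 1
Thursday 11:30 end Priya → 0
Thursday 14:30 start Felix → 1
Thursday 16:30 end Felix → 0
Peak is 2, at Wednesday 20:30 (Kenji, Omar).

2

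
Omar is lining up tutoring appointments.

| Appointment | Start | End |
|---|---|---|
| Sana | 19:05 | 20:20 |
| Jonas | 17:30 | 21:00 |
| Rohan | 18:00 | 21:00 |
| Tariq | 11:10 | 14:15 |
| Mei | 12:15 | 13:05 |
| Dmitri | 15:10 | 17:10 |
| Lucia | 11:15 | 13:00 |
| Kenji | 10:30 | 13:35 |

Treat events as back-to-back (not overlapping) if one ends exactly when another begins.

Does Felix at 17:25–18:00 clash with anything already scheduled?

Kenji: ends 13:35 at or before Felix starts 17:25 → clear.
Tariq: ends 14:15 at or before Felix starts 17:25 → clear.
Lucia: ends 13:00 at or before Felix starts 17:25 → clear.
Mei: ends 13:05 at or before Felix starts 17:25 → clear.
Dmitri: ends 17:10 at or before Felix starts 17:25 → clear.
Jonas: starts 17:30 before Felix ends 18:00, and ends 21:00 after Felix starts 17:25 → overlap.
Rohan: starts 18:00 at or after Felix ends 18:00 → clear.
Sana: starts 19:05 at or after Felix ends 18:00 → clear.
Felix overlaps Jonas.

Yes — it overlaps Jonas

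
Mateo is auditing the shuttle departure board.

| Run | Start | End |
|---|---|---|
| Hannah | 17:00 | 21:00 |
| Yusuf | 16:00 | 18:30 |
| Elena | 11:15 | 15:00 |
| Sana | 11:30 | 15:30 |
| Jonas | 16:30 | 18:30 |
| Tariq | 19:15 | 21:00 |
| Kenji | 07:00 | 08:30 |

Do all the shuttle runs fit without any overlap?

No

Check each pair: they overlap iff neither finishes before the other starts.
Sorted by start: Kenji, Elena, Sana, Yusuf, Jonas, Hannah, Tariq.
Elena starts after Kenji ends; Kenji is clear from here.
Sana starts before Elena ends → Elena and Sana overlap.
That's a conflict, so the schedule is not conflict-free.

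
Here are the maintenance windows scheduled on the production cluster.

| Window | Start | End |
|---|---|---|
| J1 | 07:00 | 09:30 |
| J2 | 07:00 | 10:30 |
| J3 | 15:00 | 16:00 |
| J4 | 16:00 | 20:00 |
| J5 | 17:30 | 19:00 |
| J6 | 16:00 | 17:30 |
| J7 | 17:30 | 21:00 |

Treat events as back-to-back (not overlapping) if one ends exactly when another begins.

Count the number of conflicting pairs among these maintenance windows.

Check each pair: they overlap iff neither finishes before the other starts.
Sorted by start: J1, J2, J3, J4, J6, J5, J7.
J2 starts before J1 ends → J1 and J2 overlap.
J3 starts after J1 ends; J1 is clear from here.
J3 starts after J2 ends; J2 is clear from here.
J4 starts exactly when J3 ends (back-to-back, no overlap); J3 is clear from here.
J6 starts before J4 ends → J4 and J6 overlap.
J5 starts before J4 ends → J4 and J5 overlap.
J7 starts before J4 ends → J4 and J7 overlap.
J5 starts exactly when J6 ends (back-to-back, no overlap); J6 is clear from here.
J7 starts before J5 ends → J5 and J7 overlap.
Overlapping pairs: J1 & J2, J4 & J5, J4 & J6, J4 & J7, J5 & J7 — 5 in total.

5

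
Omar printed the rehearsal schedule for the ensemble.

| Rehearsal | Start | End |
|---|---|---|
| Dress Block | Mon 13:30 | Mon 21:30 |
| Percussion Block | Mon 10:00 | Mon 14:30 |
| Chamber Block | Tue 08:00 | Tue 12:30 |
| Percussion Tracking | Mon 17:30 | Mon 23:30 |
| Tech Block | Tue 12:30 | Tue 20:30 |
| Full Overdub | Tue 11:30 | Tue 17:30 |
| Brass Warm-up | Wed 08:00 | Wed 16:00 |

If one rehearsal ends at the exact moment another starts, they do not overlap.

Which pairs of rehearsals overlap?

Sorted by start: Percussion Block, Dress Block, Percussion Tracking, Chamber Block, Full Overdub, Tech Block, Brass Warm-up.
Dress Block starts before Percussion Block ends → Percussion Block and Dress Block overlap.
Percussion Tracking starts after Percussion Block ends, so Percussion Block has no further overlaps.
Percussion Tracking starts before Dress Block ends → Dress Block and Percussion Tracking overlap.
Chamber Block starts after Dress Block ends, so Dress Block has no further overlaps.
Chamber Block starts after Percussion Tracking ends, so Percussion Tracking has no further overlaps.
Full Overdub starts before Chamber Block ends → Chamber Block and Full Overdub overlap.
Tech Block starts exactly when Chamber Block ends (back-to-back, no overlap), so Chamber Block has no further overlaps.
Tech Block starts before Full Overdub ends → Full Overdub and Tech Block overlap.
Brass Warm-up starts after Full Overdub ends.
Brass Warm-up starts after Tech Block ends.

Chamber Block & Full Overdub, Dress Block & Percussion Block, Dress Block & Percussion Tracking, Full Overdub & Tech Block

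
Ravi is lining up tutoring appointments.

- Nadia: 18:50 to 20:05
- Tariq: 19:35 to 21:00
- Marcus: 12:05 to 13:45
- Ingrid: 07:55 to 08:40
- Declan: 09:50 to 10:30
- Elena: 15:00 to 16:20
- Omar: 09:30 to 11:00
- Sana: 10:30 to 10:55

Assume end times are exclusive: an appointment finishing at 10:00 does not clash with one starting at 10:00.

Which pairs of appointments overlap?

Sorted by start: Ingrid, Omar, Declan, Sana, Marcus, Elena, Nadia, Tariq.
Omar starts after Ingrid ends; Ingrid is clear from here.
Declan starts before Omar ends → Omar and Declan overlap.
Sana starts before Omar ends → Omar and Sana overlap.
Marcus starts after Omar ends; Omar is clear from here.
Sana starts exactly when Declan ends (back-to-back, no overlap); Declan is clear from here.
Marcus starts after Sana ends; Sana is clear from here.
Elena starts after Marcus ends; Marcus is clear from here.
Nadia starts after Elena ends; Elena is clear from here.
Tariq starts before Nadia ends → Nadia and Tariq overlap.

Declan & Omar, Nadia & Tariq, Omar & Sana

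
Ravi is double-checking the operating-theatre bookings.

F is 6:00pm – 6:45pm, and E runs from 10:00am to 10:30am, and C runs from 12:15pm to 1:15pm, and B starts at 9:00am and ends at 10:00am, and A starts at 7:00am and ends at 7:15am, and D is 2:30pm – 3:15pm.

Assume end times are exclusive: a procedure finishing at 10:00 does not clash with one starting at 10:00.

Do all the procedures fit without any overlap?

Yes

Sorted by start: A, B, E, C, D, F.
B starts after A ends — done with A.
E starts exactly when B ends (back-to-back, no overlap) — done with B.
C starts after E ends — done with E.
D starts after C ends — done with C.
F starts after D ends.
Every pair is clear; the schedule has no overlaps.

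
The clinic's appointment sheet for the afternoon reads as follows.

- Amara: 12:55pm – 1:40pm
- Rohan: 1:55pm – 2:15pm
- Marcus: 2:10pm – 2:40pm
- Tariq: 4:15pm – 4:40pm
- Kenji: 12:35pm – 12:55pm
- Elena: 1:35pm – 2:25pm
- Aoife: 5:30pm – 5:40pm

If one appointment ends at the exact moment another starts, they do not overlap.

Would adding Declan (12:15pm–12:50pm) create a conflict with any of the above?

Kenji: starts 12:35pm before Declan ends 12:50pm, and ends 12:55pm after Declan starts 12:15pm → overlap.
Amara: starts 12:55pm at or after Declan ends 12:50pm → clear.
Elena: starts 1:35pm at or after Declan ends 12:50pm → clear.
Rohan: starts 1:55pm at or after Declan ends 12:50pm → clear.
Marcus: starts 2:10pm at or after Declan ends 12:50pm → clear.
Tariq: starts 4:15pm at or after Declan ends 12:50pm → clear.
Aoife: starts 5:30pm at or after Declan ends 12:50pm → clear.
Declan overlaps Kenji.

Yes — it overlaps Kenji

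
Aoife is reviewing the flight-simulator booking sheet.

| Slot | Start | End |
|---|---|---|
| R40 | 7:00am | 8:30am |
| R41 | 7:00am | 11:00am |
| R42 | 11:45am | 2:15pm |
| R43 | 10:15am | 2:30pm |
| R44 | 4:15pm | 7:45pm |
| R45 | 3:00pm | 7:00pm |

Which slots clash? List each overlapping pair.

Sorted by start: R40, R41, R43, R42, R45, R44.
R41 starts before R40 ends → R40 and R41 overlap.
R43 starts after R40 ends, so nothing later overlaps R40 either.
R43 starts before R41 ends → R41 and R43 overlap.
R42 starts after R41 ends, so nothing later overlaps R41 either.
R42 starts before R43 ends → R43 and R42 overlap.
R45 starts after R43 ends, so nothing later overlaps R43 either.
R45 starts after R42 ends, so nothing later overlaps R42 either.
R44 starts before R45 ends → R45 and R44 overlap.

R40 & R41, R41 & R43, R42 & R43, R44 & R45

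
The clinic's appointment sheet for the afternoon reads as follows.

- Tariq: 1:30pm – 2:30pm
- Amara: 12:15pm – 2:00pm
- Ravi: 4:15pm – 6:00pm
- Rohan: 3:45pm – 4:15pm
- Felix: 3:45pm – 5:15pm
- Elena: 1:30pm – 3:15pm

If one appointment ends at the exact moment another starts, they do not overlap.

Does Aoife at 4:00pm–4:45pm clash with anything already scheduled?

Amara: ends 2:00pm at or before Aoife starts 4:00pm → clear.
Elena: ends 3:15pm at or before Aoife starts 4:00pm → clear.
Tariq: ends 2:30pm at or before Aoife starts 4:00pm → clear.
Felix: starts 3:45pm before Aoife ends 4:45pm, and ends 5:15pm after Aoife starts 4:00pm → overlap.
Rohan: starts 3:45pm before Aoife ends 4:45pm, and ends 4:15pm after Aoife starts 4:00pm → overlap.
Ravi: starts 4:15pm before Aoife ends 4:45pm, and ends 6:00pm after Aoife starts 4:00pm → overlap.
Aoife overlaps Felix, Rohan, Ravi.

Yes — it overlaps Felix, Ravi, Rohan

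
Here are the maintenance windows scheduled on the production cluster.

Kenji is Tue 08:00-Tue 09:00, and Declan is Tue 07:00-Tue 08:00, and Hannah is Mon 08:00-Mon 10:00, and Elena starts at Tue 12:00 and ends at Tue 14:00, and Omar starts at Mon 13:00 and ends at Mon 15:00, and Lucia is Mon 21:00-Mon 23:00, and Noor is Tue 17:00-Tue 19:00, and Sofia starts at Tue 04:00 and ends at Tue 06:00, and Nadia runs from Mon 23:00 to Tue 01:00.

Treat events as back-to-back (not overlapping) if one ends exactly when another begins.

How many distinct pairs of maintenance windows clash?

0

Sorted by start: Hannah, Omar, Lucia, Nadia, Sofia, Declan, Kenji, Elena, Noor.
Omar starts after Hannah ends; Hannah is clear from here.
Lucia starts after Omar ends; Omar is clear from here.
Nadia starts exactly when Lucia ends (back-to-back, no overlap); Lucia is clear from here.
Sofia starts after Nadia ends; Nadia is clear from here.
Declan starts after Sofia ends; Sofia is clear from here.
Kenji starts exactly when Declan ends (back-to-back, no overlap); Declan is clear from here.
Elena starts after Kenji ends; Kenji is clear from here.
Noor starts after Elena ends.
No pair overlaps.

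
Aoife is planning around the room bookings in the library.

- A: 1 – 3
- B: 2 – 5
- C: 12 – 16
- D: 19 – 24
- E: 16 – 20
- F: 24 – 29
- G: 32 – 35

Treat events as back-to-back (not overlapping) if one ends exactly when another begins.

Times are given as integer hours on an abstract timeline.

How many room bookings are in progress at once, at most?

2

Sort all start/end points and keep a running count:
1 start A → 1
2 start B → 2
3 end A → 1
5 end B → 0
12 start C → 1
16 end C → 0
16 start E → 1
19 start D → 2
20 end E → 1
24 end D → 0
24 start F → 1
29 end F → 0
32 start G → 1
35 end G → 0
Peak is 2, at 2 (A, B).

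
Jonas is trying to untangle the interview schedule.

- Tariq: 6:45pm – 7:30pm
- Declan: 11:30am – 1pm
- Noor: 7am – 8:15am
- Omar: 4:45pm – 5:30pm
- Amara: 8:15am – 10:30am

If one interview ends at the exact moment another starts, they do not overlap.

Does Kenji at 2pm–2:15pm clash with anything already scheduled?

Noor: ends 8:15am at or before Kenji starts 2pm → clear.
Amara: ends 10:30am at or before Kenji starts 2pm → clear.
Declan: ends 1pm at or before Kenji starts 2pm → clear.
Omar: starts 4:45pm at or after Kenji ends 2:15pm → clear.
Tariq: starts 6:45pm at or after Kenji ends 2:15pm → clear.

No — it doesn't clash with anything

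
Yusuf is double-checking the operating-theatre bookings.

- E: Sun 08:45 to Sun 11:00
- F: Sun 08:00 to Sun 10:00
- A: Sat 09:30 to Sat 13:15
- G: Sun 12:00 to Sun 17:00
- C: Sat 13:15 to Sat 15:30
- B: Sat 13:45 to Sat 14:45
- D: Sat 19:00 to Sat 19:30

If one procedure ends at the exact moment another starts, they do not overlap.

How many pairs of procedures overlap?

2

Two intervals overlap when each starts before the other ends.
Sorted by start: A, C, B, D, F, E, G.
C starts exactly when A ends (back-to-back, no overlap), so A has no further overlaps.
B starts before C ends → C and B overlap.
D starts after C ends, so C has no further overlaps.
D starts after B ends, so B has no further overlaps.
F starts after D ends, so D has no further overlaps.
E starts before F ends → F and E overlap.
G starts after F ends.
G starts after E ends.
Overlapping pairs: B & C, E & F — 2 in total.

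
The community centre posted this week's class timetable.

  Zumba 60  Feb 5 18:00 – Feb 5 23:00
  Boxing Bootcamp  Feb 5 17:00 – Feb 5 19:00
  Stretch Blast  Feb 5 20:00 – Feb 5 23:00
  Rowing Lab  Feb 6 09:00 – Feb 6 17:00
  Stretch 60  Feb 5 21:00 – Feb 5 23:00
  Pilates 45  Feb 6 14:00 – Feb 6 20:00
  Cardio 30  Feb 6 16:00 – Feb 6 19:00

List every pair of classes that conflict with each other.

Sorted by start: Boxing Bootcamp, Zumba 60, Stretch Blast, Stretch 60, Rowing Lab, Pilates 45, Cardio 30.
Zumba 60 starts before Boxing Bootcamp ends → Boxing Bootcamp and Zumba 60 overlap.
Stretch Blast starts after Boxing Bootcamp ends, so nothing later overlaps Boxing Bootcamp either.
Stretch Blast starts before Zumba 60 ends → Zumba 60 and Stretch Blast overlap.
Stretch 60 starts before Zumba 60 ends → Zumba 60 and Stretch 60 overlap.
Rowing Lab starts after Zumba 60 ends, so nothing later overlaps Zumba 60 either.
Stretch 60 starts before Stretch Blast ends → Stretch Blast and Stretch 60 overlap.
Rowing Lab starts after Stretch Blast ends, so nothing later overlaps Stretch Blast either.
Rowing Lab starts after Stretch 60 ends, so nothing later overlaps Stretch 60 either.
Pilates 45 starts before Rowing Lab ends → Rowing Lab and Pilates 45 overlap.
Cardio 30 starts before Rowing Lab ends → Rowing Lab and Cardio 30 overlap.
Cardio 30 starts before Pilates 45 ends → Pilates 45 and Cardio 30 overlap.

Boxing Bootcamp & Zumba 60, Cardio 30 & Pilates 45, Cardio 30 & Rowing Lab, Pilates 45 & Rowing Lab, Stretch 60 & Stretch Blast, Stretch 60 & Zumba 60, Stretch Blast & Zumba 60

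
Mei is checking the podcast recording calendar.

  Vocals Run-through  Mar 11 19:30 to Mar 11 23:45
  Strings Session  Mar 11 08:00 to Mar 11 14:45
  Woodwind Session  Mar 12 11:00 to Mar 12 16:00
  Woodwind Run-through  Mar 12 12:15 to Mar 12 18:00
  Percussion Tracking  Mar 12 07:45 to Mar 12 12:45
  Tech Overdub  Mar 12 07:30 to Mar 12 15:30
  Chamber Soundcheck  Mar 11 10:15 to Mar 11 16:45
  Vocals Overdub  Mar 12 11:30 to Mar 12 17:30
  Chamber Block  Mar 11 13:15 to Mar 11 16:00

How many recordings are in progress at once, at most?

Walk through starts and ends in time order (an end at T is processed before a start at T):
Mar 11 08:00 start Strings Session → 1
Mar 11 10:15 start Chamber Soundcheck → 2
Mar 11 13:15 start Chamber Block → 3
Mar 11 14:45 end Strings Session → 2
Mar 11 16:00 end Chamber Block → 1
Mar 11 16:45 end Chamber Soundcheck → 0
Mar 11 19:30 start Vocals Run-through → 1
Mar 11 23:45 end Vocals Run-through → 0
Mar 12 07:30 start Tech Overdub → 1
Mar 12 07:45 start Percussion Tracking → 2
Mar 12 11:00 start Woodwind Session → 3
Mar 12 11:30 start Vocals Overdub → 4
Mar 12 12:15 start Woodwind Run-through → 5
Mar 12 12:45 end Percussion Tracking → 4
Mar 12 15:30 end Tech Overdub → 3
Mar 12 16:00 end Woodwind Session → 2
Mar 12 17:30 end Vocals Overdub → 1
Mar 12 18:00 end Woodwind Run-through → 0
Peak is 5, at Mar 12 12:15 (Percussion Tracking, Tech Overdub, Vocals Overdub, Woodwind Run-through, Woodwind Session).

5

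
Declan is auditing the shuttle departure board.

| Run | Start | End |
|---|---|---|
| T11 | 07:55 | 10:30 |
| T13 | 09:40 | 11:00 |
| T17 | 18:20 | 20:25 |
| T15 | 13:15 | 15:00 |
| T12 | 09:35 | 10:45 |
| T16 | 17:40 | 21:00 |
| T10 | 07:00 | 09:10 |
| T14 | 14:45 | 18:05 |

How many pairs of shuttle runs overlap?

Check each pair: they overlap iff neither finishes before the other starts.
Sorted by start: T10, T11, T12, T13, T15, T14, T16, T17.
T11 starts before T10 ends → T10 and T11 overlap.
T12 starts after T10 ends, so nothing later overlaps T10 either.
T12 starts before T11 ends → T11 and T12 overlap.
T13 starts before T11 ends → T11 and T13 overlap.
T15 starts after T11 ends, so nothing later overlaps T11 either.
T13 starts before T12 ends → T12 and T13 overlap.
T15 starts after T12 ends, so nothing later overlaps T12 either.
T15 starts after T13 ends, so nothing later overlaps T13 either.
T14 starts before T15 ends → T15 and T14 overlap.
T16 starts after T15 ends, so nothing later overlaps T15 either.
T16 starts before T14 ends → T14 and T16 overlap.
T17 starts after T14 ends.
T17 starts before T16 ends → T16 and T17 overlap.
Overlapping pairs: T10 & T11, T11 & T12, T11 & T13, T12 & T13, T14 & T15, T14 & T16, T16 & T17 — 7 in total.

7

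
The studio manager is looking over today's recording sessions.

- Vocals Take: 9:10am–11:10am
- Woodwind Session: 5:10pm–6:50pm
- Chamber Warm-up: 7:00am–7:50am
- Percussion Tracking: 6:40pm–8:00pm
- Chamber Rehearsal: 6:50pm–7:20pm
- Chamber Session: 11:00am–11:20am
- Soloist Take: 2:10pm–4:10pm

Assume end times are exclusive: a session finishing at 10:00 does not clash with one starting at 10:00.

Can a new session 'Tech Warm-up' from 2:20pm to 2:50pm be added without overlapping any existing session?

Chamber Warm-up: ends 7:50am at or before Tech Warm-up starts 2:20pm → clear.
Vocals Take: ends 11:10am at or before Tech Warm-up starts 2:20pm → clear.
Chamber Session: ends 11:20am at or before Tech Warm-up starts 2:20pm → clear.
Soloist Take: starts 2:10pm before Tech Warm-up ends 2:50pm, and ends 4:10pm after Tech Warm-up starts 2:20pm → overlap.
Woodwind Session: starts 5:10pm at or after Tech Warm-up ends 2:50pm → clear.
Percussion Tracking: starts 6:40pm at or after Tech Warm-up ends 2:50pm → clear.
Chamber Rehearsal: starts 6:50pm at or after Tech Warm-up ends 2:50pm → clear.
Tech Warm-up overlaps Soloist Take.

No — it overlaps Soloist Take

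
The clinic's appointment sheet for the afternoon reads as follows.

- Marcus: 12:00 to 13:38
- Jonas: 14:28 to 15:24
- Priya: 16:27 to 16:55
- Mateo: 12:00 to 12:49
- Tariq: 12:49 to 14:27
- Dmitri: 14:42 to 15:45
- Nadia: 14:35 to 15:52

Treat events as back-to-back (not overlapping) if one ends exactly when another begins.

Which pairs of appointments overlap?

Sorted by start: Mateo, Marcus, Tariq, Jonas, Nadia, Dmitri, Priya.
Marcus starts before Mateo ends → Mateo and Marcus overlap.
Tariq starts exactly when Mateo ends (back-to-back, no overlap); Mateo is clear from here.
Tariq starts before Marcus ends → Marcus and Tariq overlap.
Jonas starts after Marcus ends; Marcus is clear from here.
Jonas starts after Tariq ends; Tariq is clear from here.
Nadia starts before Jonas ends → Jonas and Nadia overlap.
Dmitri starts before Jonas ends → Jonas and Dmitri overlap.
Priya starts after Jonas ends.
Dmitri starts before Nadia ends → Nadia and Dmitri overlap.
Priya starts after Nadia ends.
Priya starts after Dmitri ends.

Dmitri & Jonas, Dmitri & Nadia, Jonas & Nadia, Marcus & Mateo, Marcus & Tariq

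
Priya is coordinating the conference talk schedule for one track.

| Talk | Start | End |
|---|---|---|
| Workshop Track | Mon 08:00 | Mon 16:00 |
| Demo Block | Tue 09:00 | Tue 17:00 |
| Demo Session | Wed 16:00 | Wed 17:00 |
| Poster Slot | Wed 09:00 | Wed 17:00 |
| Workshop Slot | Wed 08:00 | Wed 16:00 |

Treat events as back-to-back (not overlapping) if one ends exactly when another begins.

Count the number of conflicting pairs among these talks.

Two intervals overlap when each starts before the other ends.
Sorted by start: Workshop Track, Demo Block, Workshop Slot, Poster Slot, Demo Session.
Demo Block starts after Workshop Track ends, so Workshop Track has no further overlaps.
Workshop Slot starts after Demo Block ends, so Demo Block has no further overlaps.
Poster Slot starts before Workshop Slot ends → Workshop Slot and Poster Slot overlap.
Demo Session starts exactly when Workshop Slot ends (back-to-back, no overlap).
Demo Session starts before Poster Slot ends → Poster Slot and Demo Session overlap.
Overlapping pairs: Demo Session & Poster Slot, Poster Slot & Workshop Slot — 2 in total.

2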